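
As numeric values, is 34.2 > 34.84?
False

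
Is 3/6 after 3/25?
No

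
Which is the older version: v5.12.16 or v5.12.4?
v5.12.4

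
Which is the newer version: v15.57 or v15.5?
v15.57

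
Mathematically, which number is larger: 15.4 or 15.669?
15.669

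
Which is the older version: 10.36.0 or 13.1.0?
10.36.0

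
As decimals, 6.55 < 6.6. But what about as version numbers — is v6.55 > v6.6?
True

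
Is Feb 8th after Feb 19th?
No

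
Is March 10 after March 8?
Yes. Day 10 comes after day 8 in March — this is a date comparison, not a decimal one (the decimal 3.10 would be smaller than 3.8).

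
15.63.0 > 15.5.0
True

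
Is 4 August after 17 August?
No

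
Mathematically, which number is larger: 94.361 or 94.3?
94.361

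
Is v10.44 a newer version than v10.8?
Yes. Version numbers are compared segment by segment as integers, not as decimals: minor version 44 > 8, so v10.44 > v10.8 (even though the decimal 10.44 < 10.8).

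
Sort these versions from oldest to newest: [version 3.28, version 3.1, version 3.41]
[version 3.1, version 3.28, version 3.41]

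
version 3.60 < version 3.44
False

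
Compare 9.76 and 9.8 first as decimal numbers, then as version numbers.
As decimals: 9.76 < 9.8. As versions: v9.76 > v9.8 (minor version 76 > 8).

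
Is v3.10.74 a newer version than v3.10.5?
Yes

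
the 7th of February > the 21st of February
False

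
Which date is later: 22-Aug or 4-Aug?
22-Aug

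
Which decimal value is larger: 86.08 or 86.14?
86.14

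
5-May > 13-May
False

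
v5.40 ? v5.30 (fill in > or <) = >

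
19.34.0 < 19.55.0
True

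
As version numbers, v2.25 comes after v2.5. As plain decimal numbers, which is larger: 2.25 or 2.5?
2.5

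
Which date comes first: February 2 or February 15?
February 2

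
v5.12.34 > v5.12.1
True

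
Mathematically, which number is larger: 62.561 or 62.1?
62.561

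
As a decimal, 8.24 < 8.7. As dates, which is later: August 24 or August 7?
August 24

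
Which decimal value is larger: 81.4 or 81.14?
81.4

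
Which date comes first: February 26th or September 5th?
February 26th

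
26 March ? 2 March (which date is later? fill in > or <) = >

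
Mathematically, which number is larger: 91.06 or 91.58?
91.58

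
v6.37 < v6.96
True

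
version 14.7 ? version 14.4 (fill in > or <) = >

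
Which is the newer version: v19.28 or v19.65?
v19.65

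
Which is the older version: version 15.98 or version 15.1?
version 15.1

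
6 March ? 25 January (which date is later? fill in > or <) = >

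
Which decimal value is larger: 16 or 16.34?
16.34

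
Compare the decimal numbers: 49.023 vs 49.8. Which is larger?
49.8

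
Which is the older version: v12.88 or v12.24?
v12.24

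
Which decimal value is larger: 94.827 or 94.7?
94.827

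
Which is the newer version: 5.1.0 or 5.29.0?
5.29.0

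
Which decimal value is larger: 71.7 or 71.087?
71.7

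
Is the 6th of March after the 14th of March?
No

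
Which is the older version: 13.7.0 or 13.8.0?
13.7.0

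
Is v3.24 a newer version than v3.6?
Yes. Version numbers are compared segment by segment as integers, not as decimals: minor version 24 > 6, so v3.24 > v3.6 (even though the decimal 3.24 < 3.6).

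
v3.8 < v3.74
True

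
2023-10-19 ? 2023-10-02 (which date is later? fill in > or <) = >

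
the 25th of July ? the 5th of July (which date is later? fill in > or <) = >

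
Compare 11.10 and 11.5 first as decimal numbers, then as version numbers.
As decimals: 11.10 < 11.5. As versions: v11.10 > v11.5 (minor version 10 > 5).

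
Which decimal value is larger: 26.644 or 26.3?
26.644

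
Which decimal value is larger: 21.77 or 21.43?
21.77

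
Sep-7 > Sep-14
False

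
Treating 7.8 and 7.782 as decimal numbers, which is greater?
7.8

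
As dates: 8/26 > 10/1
False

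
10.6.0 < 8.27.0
False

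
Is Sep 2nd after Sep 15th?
No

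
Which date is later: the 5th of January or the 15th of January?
the 15th of January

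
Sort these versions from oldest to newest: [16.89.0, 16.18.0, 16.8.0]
[16.8.0, 16.18.0, 16.89.0]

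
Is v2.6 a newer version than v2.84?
No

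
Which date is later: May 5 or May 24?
May 24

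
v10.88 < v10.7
False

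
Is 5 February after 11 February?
No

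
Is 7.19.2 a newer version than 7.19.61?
No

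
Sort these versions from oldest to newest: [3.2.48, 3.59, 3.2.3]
[3.2.3, 3.2.48, 3.59]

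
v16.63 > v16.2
True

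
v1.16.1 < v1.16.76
True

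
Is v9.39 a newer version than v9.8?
Yes. Version numbers are compared segment by segment as integers, not as decimals: minor version 39 > 8, so v9.39 > v9.8 (even though the decimal 9.39 < 9.8).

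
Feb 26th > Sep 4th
False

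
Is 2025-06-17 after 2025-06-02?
Yes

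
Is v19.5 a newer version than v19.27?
No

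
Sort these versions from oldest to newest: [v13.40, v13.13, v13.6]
[v13.6, v13.13, v13.40]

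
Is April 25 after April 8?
Yes. Day 25 comes after day 8 in April — this is a date comparison, not a decimal one (the decimal 4.25 would be smaller than 4.8).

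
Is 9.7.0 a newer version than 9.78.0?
No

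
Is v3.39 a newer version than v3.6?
Yes. Version numbers are compared segment by segment as integers, not as decimals: minor version 39 > 6, so v3.39 > v3.6 (even though the decimal 3.39 < 3.6).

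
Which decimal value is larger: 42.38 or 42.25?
42.38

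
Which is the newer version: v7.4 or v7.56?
v7.56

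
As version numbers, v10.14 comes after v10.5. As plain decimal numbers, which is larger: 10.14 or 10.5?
10.5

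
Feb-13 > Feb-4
True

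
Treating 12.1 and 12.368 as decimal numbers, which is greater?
12.368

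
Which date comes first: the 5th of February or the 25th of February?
the 5th of February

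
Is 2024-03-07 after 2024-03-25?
No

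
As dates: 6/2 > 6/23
False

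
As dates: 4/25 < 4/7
False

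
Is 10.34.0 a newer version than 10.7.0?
Yes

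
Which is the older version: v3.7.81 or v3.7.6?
v3.7.6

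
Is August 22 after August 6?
Yes. Day 22 comes after day 6 in August — this is a date comparison, not a decimal one (the decimal 8.22 would be smaller than 8.6).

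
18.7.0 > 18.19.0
False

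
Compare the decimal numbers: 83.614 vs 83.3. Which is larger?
83.614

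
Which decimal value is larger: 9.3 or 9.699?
9.699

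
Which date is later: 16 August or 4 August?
16 August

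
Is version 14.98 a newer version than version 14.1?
Yes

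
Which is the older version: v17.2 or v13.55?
v13.55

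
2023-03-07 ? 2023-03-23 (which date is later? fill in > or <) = <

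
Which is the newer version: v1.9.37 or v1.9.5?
v1.9.37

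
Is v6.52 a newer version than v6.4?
Yes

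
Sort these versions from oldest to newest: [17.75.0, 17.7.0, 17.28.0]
[17.7.0, 17.28.0, 17.75.0]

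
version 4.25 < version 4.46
True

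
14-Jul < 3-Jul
False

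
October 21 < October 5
False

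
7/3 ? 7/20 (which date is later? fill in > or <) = <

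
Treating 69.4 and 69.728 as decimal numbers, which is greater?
69.728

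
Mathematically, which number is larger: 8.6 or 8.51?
8.6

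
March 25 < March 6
False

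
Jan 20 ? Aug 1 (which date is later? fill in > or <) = <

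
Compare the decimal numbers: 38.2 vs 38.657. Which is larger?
38.657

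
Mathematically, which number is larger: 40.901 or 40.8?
40.901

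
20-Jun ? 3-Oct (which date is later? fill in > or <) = <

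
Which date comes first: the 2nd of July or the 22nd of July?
the 2nd of July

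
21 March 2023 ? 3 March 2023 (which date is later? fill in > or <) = >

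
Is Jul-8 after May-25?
Yes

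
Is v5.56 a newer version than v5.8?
Yes. Version numbers are compared segment by segment as integers, not as decimals: minor version 56 > 8, so v5.56 > v5.8 (even though the decimal 5.56 < 5.8).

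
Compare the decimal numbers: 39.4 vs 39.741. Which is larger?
39.741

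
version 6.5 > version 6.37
False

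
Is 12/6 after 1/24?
Yes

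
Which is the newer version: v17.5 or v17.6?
v17.6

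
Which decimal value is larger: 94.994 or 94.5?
94.994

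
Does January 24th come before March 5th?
Yes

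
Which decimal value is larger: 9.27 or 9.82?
9.82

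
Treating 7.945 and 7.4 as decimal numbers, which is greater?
7.945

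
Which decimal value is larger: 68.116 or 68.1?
68.116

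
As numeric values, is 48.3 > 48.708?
False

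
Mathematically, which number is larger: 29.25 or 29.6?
29.6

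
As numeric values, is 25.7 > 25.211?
True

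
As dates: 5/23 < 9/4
True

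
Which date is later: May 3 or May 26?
May 26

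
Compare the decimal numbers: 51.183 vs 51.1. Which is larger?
51.183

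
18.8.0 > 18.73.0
False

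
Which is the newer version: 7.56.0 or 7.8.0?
7.56.0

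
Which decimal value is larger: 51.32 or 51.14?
51.32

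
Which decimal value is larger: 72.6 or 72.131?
72.6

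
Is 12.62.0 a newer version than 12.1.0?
Yes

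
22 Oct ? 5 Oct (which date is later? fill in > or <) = >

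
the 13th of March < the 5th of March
False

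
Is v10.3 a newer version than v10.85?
No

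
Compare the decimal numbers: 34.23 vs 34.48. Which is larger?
34.48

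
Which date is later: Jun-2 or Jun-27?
Jun-27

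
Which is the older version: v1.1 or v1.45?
v1.1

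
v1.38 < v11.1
True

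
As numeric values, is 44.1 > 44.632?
False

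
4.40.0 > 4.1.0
True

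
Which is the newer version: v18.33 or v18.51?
v18.51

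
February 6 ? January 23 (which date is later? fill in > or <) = >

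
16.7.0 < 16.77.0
True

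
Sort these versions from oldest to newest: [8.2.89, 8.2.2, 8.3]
[8.2.2, 8.2.89, 8.3]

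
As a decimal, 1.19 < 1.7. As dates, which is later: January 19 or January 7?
January 19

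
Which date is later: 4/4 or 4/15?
4/15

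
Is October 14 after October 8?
Yes. Day 14 comes after day 8 in October — this is a date comparison, not a decimal one (the decimal 10.14 would be smaller than 10.8).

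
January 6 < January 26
True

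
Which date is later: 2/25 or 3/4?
3/4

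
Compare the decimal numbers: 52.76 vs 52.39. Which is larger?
52.76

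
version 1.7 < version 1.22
True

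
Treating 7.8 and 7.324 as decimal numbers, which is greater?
7.8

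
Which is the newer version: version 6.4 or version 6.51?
version 6.51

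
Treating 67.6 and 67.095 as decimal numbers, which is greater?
67.6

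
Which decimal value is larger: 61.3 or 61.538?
61.538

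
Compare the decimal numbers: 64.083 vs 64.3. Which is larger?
64.3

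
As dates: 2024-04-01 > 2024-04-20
False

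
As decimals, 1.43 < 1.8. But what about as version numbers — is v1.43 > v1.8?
True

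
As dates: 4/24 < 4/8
False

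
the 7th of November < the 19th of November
True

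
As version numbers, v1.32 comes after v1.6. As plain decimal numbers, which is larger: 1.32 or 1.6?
1.6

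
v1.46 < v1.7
False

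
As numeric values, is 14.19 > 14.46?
False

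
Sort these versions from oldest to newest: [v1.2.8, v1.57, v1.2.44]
[v1.2.8, v1.2.44, v1.57]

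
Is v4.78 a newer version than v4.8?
Yes. Version numbers are compared segment by segment as integers, not as decimals: minor version 78 > 8, so v4.78 > v4.8 (even though the decimal 4.78 < 4.8).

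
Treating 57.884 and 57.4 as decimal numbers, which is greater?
57.884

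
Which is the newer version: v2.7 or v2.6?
v2.7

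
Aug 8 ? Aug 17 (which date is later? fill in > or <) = <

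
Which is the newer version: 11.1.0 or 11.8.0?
11.8.0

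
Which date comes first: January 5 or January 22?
January 5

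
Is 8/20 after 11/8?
No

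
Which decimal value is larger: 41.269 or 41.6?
41.6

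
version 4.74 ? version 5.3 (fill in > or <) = <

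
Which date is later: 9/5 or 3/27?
9/5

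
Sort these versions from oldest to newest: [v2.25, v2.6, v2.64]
[v2.6, v2.25, v2.64]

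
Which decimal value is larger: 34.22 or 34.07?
34.22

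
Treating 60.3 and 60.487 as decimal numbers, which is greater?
60.487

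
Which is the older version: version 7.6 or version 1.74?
version 1.74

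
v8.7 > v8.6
True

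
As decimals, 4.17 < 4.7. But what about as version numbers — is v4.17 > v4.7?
True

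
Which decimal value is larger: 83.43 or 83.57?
83.57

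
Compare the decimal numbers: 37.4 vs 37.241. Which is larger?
37.4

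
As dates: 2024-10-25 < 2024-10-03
False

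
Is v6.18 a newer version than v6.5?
Yes. Version numbers are compared segment by segment as integers, not as decimals: minor version 18 > 5, so v6.18 > v6.5 (even though the decimal 6.18 < 6.5).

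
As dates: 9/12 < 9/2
False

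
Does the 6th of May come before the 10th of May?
Yes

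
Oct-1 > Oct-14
False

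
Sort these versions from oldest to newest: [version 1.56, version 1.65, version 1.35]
[version 1.35, version 1.56, version 1.65]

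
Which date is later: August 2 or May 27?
August 2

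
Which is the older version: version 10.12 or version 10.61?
version 10.12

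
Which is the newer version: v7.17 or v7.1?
v7.17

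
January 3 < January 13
True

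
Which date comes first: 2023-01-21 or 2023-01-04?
2023-01-04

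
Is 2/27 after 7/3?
No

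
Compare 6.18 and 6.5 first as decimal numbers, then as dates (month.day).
As decimals: 6.18 < 6.5. As dates: 6/18 is later than 6/5 (day 18 > day 5).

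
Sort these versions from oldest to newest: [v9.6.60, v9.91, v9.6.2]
[v9.6.2, v9.6.60, v9.91]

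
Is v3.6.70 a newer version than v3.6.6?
Yes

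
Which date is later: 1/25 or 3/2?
3/2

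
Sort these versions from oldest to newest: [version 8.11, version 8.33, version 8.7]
[version 8.7, version 8.11, version 8.33]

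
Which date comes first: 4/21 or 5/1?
4/21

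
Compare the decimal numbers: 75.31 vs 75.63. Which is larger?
75.63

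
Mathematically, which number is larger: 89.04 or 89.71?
89.71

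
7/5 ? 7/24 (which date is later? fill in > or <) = <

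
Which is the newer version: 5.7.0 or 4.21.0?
5.7.0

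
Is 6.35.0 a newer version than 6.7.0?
Yes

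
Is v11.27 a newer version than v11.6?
Yes. Version numbers are compared segment by segment as integers, not as decimals: minor version 27 > 6, so v11.27 > v11.6 (even though the decimal 11.27 < 11.6).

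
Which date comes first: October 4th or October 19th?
October 4th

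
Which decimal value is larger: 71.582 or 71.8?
71.8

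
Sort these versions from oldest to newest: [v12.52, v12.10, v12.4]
[v12.4, v12.10, v12.52]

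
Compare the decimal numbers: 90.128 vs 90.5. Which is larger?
90.5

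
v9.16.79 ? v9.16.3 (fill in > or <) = >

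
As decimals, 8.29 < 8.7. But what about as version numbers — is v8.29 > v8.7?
True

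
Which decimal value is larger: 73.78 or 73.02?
73.78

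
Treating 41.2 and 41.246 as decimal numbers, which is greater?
41.246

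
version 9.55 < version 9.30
False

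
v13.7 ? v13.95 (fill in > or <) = <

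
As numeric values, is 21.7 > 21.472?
True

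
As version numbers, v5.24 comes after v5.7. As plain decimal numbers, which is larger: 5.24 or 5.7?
5.7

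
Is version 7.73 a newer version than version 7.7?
Yes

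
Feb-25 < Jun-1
True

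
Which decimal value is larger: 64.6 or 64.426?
64.6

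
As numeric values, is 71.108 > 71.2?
False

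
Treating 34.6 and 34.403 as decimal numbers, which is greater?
34.6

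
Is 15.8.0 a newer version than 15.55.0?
No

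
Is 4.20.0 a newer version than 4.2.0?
Yes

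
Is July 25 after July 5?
Yes. Day 25 comes after day 5 in July — this is a date comparison, not a decimal one (the decimal 7.25 would be smaller than 7.5).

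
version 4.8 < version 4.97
True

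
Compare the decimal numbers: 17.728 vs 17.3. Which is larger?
17.728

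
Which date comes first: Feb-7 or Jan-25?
Jan-25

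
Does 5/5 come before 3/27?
No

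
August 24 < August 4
False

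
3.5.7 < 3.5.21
True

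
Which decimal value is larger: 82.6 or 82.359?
82.6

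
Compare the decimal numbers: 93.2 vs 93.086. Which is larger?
93.2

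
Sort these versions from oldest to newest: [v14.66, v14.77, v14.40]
[v14.40, v14.66, v14.77]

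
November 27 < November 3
False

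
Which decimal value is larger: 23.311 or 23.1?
23.311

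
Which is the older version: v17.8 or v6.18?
v6.18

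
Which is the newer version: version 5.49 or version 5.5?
version 5.49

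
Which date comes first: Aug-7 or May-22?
May-22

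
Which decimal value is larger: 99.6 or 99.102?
99.6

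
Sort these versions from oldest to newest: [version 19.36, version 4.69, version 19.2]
[version 4.69, version 19.2, version 19.36]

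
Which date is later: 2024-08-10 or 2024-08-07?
2024-08-10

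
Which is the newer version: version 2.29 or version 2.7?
version 2.29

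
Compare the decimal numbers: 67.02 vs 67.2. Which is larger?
67.2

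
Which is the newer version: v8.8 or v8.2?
v8.8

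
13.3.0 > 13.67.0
False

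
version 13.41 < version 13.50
True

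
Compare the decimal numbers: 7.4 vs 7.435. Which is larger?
7.435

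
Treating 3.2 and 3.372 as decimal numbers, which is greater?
3.372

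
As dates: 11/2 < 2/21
False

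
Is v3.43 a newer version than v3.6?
Yes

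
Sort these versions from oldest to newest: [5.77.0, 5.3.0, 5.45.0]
[5.3.0, 5.45.0, 5.77.0]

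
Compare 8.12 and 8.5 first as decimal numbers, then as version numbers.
As decimals: 8.12 < 8.5. As versions: v8.12 > v8.5 (minor version 12 > 5).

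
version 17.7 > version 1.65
True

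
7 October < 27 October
True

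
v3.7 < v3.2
False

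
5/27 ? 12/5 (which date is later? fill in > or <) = <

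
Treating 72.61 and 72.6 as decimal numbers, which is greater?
72.61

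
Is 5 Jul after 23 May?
Yes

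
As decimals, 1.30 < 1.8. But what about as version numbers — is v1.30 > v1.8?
True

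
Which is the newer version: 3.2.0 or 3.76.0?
3.76.0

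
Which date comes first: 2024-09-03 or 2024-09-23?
2024-09-03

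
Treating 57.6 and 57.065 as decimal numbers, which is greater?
57.6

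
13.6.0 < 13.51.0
True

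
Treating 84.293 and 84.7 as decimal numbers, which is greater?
84.7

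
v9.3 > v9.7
False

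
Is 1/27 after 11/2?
No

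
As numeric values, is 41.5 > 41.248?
True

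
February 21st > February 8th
True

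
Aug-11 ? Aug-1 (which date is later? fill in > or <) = >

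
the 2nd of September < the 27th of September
True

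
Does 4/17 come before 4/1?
No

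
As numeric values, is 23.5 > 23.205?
True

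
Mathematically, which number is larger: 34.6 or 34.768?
34.768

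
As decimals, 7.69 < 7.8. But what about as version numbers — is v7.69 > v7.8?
True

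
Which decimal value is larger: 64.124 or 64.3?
64.3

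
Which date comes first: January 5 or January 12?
January 5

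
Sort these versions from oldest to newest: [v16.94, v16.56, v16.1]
[v16.1, v16.56, v16.94]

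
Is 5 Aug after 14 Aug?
No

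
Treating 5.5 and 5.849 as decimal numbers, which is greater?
5.849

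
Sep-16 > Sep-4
True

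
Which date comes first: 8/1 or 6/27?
6/27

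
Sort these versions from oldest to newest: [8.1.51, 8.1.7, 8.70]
[8.1.7, 8.1.51, 8.70]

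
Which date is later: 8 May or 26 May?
26 May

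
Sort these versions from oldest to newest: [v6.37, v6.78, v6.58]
[v6.37, v6.58, v6.78]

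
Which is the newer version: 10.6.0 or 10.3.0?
10.6.0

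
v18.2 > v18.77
False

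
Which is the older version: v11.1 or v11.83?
v11.1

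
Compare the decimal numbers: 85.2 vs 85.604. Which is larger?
85.604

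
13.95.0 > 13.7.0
True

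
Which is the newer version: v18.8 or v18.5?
v18.8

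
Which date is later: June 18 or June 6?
June 18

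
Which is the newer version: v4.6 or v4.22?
v4.22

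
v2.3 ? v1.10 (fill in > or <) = >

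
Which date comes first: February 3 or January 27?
January 27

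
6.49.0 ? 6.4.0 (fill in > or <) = >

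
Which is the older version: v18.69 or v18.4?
v18.4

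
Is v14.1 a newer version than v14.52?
No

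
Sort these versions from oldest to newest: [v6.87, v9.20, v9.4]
[v6.87, v9.4, v9.20]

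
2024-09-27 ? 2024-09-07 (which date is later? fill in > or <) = >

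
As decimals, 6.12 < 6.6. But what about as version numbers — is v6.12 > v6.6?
True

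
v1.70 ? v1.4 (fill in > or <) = >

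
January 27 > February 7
False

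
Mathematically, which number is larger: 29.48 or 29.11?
29.48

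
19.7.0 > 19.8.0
False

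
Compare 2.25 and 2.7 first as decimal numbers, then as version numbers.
As decimals: 2.25 < 2.7. As versions: v2.25 > v2.7 (minor version 25 > 7).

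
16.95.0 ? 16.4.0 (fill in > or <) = >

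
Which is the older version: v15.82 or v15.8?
v15.8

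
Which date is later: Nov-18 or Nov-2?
Nov-18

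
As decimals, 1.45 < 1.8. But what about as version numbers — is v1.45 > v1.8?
True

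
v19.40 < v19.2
False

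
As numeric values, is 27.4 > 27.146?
True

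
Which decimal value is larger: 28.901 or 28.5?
28.901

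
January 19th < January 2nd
False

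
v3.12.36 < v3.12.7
False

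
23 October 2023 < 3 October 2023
False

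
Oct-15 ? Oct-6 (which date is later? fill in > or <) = >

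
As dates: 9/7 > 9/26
False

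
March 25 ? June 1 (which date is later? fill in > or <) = <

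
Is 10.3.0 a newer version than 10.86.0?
No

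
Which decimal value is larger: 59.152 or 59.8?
59.8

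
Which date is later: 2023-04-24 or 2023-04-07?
2023-04-24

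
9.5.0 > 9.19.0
False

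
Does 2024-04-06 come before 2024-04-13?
Yes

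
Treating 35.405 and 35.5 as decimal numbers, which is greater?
35.5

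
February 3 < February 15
True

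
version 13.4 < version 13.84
True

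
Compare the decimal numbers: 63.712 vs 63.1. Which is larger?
63.712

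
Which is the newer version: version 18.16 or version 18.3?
version 18.16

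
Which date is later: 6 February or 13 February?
13 February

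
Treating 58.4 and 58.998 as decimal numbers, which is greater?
58.998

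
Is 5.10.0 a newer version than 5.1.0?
Yes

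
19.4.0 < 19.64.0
True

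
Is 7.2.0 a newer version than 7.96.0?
No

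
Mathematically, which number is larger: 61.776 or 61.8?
61.8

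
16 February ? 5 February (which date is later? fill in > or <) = >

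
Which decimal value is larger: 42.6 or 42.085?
42.6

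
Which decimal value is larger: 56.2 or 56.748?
56.748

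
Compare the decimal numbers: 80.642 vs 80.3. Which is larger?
80.642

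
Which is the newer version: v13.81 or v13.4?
v13.81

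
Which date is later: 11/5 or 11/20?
11/20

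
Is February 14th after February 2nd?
Yes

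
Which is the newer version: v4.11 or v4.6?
v4.11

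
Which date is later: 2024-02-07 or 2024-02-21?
2024-02-21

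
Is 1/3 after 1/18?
No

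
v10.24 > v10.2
True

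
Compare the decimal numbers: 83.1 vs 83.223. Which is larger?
83.223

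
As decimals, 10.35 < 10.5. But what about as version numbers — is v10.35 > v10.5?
True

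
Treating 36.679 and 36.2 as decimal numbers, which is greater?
36.679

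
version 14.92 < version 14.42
False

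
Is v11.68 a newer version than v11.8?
Yes. Version numbers are compared segment by segment as integers, not as decimals: minor version 68 > 8, so v11.68 > v11.8 (even though the decimal 11.68 < 11.8).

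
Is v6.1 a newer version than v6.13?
No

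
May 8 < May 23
True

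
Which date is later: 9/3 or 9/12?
9/12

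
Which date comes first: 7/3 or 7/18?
7/3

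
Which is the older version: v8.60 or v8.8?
v8.8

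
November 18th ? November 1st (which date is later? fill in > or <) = >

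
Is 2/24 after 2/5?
Yes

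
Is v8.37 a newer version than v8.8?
Yes. Version numbers are compared segment by segment as integers, not as decimals: minor version 37 > 8, so v8.37 > v8.8 (even though the decimal 8.37 < 8.8).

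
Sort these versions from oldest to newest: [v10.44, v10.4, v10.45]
[v10.4, v10.44, v10.45]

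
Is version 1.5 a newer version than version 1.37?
No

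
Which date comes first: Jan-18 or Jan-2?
Jan-2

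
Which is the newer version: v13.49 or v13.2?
v13.49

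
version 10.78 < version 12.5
True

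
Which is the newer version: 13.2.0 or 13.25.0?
13.25.0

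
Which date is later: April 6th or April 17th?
April 17th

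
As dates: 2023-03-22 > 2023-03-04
True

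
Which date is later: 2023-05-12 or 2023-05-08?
2023-05-12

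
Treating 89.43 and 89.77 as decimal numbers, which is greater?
89.77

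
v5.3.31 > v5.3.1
True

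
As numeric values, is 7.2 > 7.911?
False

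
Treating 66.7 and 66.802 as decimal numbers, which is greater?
66.802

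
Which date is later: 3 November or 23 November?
23 November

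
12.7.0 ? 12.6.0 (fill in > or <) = >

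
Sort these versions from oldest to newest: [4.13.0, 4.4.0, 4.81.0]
[4.4.0, 4.13.0, 4.81.0]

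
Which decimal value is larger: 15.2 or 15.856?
15.856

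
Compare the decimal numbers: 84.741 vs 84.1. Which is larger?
84.741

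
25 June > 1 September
False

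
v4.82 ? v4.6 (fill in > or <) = >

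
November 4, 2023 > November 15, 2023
False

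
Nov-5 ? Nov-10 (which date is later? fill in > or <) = <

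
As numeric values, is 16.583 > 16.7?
False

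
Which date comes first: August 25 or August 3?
August 3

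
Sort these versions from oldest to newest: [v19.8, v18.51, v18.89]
[v18.51, v18.89, v19.8]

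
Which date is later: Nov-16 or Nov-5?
Nov-16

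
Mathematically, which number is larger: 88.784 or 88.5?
88.784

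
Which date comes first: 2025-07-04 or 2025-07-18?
2025-07-04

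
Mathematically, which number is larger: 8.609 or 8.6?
8.609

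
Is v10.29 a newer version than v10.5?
Yes. Version numbers are compared segment by segment as integers, not as decimals: minor version 29 > 5, so v10.29 > v10.5 (even though the decimal 10.29 < 10.5).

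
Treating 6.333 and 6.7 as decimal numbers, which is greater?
6.7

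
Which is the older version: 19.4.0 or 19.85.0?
19.4.0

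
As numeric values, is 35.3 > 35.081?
True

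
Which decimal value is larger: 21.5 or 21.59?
21.59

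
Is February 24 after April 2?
No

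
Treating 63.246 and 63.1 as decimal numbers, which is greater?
63.246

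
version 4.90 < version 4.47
False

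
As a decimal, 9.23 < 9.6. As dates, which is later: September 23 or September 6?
September 23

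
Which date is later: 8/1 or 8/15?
8/15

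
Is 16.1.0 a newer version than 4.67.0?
Yes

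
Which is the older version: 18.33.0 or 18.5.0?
18.5.0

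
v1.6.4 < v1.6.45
True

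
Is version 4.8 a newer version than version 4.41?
No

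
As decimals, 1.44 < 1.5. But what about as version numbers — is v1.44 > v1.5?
True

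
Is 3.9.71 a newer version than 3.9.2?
Yes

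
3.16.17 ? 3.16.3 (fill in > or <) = >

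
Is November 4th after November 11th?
No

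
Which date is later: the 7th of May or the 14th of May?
the 14th of May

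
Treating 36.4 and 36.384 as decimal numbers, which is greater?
36.4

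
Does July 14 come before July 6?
No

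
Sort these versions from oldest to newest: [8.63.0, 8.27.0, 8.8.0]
[8.8.0, 8.27.0, 8.63.0]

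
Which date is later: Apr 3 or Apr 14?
Apr 14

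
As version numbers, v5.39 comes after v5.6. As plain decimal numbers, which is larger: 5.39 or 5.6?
5.6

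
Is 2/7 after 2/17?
No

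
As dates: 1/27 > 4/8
False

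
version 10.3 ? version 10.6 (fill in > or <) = <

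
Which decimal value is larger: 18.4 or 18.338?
18.4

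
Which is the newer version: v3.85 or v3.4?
v3.85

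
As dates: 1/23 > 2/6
False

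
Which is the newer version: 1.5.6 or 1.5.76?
1.5.76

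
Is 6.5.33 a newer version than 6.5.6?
Yes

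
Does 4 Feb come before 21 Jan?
No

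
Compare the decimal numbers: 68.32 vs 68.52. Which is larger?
68.52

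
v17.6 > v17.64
False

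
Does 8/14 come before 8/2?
No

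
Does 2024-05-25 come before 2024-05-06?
No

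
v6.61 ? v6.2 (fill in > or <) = >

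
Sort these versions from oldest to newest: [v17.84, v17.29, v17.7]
[v17.7, v17.29, v17.84]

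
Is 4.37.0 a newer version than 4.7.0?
Yes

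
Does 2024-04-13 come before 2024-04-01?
No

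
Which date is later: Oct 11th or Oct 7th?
Oct 11th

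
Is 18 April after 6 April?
Yes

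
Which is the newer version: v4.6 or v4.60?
v4.60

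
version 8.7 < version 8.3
False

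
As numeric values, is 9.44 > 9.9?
False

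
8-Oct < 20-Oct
True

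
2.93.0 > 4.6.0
False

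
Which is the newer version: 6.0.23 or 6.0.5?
6.0.23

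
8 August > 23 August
False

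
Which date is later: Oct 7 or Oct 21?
Oct 21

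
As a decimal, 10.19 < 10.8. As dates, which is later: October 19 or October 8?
October 19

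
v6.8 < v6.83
True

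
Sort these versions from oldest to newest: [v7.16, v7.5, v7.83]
[v7.5, v7.16, v7.83]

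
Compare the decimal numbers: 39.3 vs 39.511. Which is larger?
39.511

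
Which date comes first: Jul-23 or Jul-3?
Jul-3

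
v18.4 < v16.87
False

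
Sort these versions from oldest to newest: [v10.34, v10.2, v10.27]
[v10.2, v10.27, v10.34]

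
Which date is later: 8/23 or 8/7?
8/23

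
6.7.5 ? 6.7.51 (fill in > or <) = <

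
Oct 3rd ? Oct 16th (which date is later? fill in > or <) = <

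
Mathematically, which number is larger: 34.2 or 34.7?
34.7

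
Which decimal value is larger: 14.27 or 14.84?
14.84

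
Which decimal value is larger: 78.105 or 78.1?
78.105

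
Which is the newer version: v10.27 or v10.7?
v10.27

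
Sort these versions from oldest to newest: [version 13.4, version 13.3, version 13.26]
[version 13.3, version 13.4, version 13.26]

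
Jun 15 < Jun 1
False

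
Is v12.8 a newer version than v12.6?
Yes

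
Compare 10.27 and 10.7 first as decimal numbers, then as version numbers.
As decimals: 10.27 < 10.7. As versions: v10.27 > v10.7 (minor version 27 > 7).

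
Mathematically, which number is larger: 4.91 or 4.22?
4.91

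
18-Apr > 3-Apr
True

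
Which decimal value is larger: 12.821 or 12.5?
12.821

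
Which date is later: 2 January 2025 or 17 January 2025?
17 January 2025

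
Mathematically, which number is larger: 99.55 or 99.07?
99.55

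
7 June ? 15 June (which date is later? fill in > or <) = <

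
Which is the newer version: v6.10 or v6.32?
v6.32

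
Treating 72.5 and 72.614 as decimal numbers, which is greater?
72.614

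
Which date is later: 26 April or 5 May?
5 May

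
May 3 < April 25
False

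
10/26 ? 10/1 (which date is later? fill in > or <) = >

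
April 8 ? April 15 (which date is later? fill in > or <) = <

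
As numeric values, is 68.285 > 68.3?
False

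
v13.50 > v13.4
True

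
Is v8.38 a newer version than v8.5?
Yes. Version numbers are compared segment by segment as integers, not as decimals: minor version 38 > 5, so v8.38 > v8.5 (even though the decimal 8.38 < 8.5).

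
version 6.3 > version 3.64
True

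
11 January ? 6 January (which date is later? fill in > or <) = >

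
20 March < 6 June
True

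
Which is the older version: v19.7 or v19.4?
v19.4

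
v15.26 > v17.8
False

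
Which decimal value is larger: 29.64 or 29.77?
29.77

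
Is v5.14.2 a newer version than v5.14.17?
No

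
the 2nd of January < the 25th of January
True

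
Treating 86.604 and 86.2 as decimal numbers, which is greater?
86.604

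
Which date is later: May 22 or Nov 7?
Nov 7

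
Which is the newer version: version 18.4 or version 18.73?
version 18.73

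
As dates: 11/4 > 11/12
False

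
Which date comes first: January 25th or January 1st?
January 1st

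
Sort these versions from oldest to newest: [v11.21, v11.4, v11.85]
[v11.4, v11.21, v11.85]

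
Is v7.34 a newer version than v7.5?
Yes. Version numbers are compared segment by segment as integers, not as decimals: minor version 34 > 5, so v7.34 > v7.5 (even though the decimal 7.34 < 7.5).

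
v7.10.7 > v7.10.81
False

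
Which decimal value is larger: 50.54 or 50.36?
50.54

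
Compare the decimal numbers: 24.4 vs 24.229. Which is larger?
24.4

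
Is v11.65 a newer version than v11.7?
Yes. Version numbers are compared segment by segment as integers, not as decimals: minor version 65 > 7, so v11.65 > v11.7 (even though the decimal 11.65 < 11.7).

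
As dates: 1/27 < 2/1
True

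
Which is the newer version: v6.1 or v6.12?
v6.12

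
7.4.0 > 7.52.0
False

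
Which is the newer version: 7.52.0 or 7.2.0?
7.52.0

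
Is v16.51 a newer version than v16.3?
Yes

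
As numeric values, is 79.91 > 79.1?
True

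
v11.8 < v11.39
True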